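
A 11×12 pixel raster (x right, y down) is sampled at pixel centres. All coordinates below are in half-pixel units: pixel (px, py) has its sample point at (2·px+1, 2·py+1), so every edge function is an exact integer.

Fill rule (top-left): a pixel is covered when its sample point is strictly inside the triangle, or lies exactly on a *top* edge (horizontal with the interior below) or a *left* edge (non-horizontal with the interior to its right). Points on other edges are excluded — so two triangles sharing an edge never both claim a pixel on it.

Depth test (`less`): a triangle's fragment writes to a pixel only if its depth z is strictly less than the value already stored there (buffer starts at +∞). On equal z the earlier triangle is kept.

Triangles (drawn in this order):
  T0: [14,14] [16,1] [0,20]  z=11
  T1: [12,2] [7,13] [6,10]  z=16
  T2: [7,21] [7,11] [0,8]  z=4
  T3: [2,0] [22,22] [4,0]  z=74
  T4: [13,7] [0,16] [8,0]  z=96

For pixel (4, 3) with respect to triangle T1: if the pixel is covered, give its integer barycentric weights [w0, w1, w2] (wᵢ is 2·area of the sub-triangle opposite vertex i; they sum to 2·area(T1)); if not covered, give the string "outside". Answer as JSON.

T0:
  2·area = 170  (B↔C swapped to make it positive)
  edge (14, 14)→(0, 20): d=(-14,6) right/bottom  bias=-1
  edge (0, 20)→(16, 1): d=(16,-19) top-left  bias=+0
  edge (16, 1)→(14, 14): d=(-2,13) right/bottom  bias=-1
    (7,1)@(15, 3): e=[148,13,9] → #
    (8,1)@(17, 3): e=[136,51,-17] → ·
    (6,2)@(13, 5): e=[132,7,31] → #
    (8,2)@(17, 5): e=[108,83,-21] → ·
    (5,3)@(11, 7): e=[116,1,53] → #
    (8,3)@(17, 7): e=[80,115,-25] → ·
    (5,4)@(11, 9): e=[88,33,49] → #
    (7,4)@(15, 9): e=[64,109,-3] → ·
    (4,5)@(9, 11): e=[72,27,71] → #
    (7,5)@(15, 11): e=[36,141,-7] → ·
    (10,5)@(21, 11): e=[0,255,-85] → ·  [on edge]
    (3,6)@(7, 13): e=[56,21,93] → #
    (3,8)@(7, 17): e=[0,85,85] → ·  [on edge]
  covered (22 px):
    · · · · · · · · · · ·
    · · · · · · · # · · ·
    · · · · · · # # · · ·
    · · · · · # # # · · ·
    · · · · · # # · · · ·
    · · · · # # # · · · ·
    · · · # # # # · · · ·
    · · # # # # · · · · ·
    · # # · · · · · · · ·
    # · · · · · · · · · ·
    · · · · · · · · · · ·
    · · · · · · · · · · ·
T1:
  2·area = 26
  edge (12, 2)→(7, 13): d=(-5,11) right/bottom  bias=-1
  edge (7, 13)→(6, 10): d=(-1,-3) top-left  bias=+0
  edge (6, 10)→(12, 2): d=(6,-8) top-left  bias=+0
    (1,0)@(3, 1): e=[104,0,-78] → ·  [on edge]
    (2,3)@(5, 7): e=[52,0,-26] → ·  [on edge]
    (4,3)@(9, 7): e=[8,12,6] → #
    (5,3)@(11, 7): e=[-14,18,22] → ·
    (3,4)@(7, 9): e=[20,4,2] → #
    (4,4)@(9, 9): e=[-2,10,18] → ·
    (3,5)@(7, 11): e=[10,2,14] → #
    (4,5)@(9, 11): e=[-12,8,30] → ·
    (3,6)@(7, 13): e=[0,0,26] → ·  [on edge]
    (4,9)@(9, 19): e=[-52,0,78] → ·  [on edge]
  covered (3 px):
    · · · · · · · · · · ·
    · · · · · · · · · · ·
    · · · · · · · · · · ·
    · · · · # · · · · · ·
    · · · # · · · · · · ·
    · · · # · · · · · · ·
    · · · · · · · · · · ·
    · · · · · · · · · · ·
    · · · · · · · · · · ·
    · · · · · · · · · · ·
    · · · · · · · · · · ·
    · · · · · · · · · · ·
T2:
  2·area = 70  (B↔C swapped to make it positive)
  edge (7, 21)→(0, 8): d=(-7,-13) top-left  bias=+0
  edge (0, 8)→(7, 11): d=(7,3) right/bottom  bias=-1
  edge (7, 11)→(7, 21): d=(0,10) right/bottom  bias=-1
    (3,0)@(7, 1): e=[140,-70,0] → ·  [on edge]
    (3,1)@(7, 3): e=[126,-56,0] → ·  [on edge]
    (3,2)@(7, 5): e=[112,-42,0] → ·  [on edge]
    (3,3)@(7, 7): e=[98,-28,0] → ·  [on edge]
    (0,4)@(1, 9): e=[6,4,60] → #
    (1,4)@(3, 9): e=[32,-2,40] → ·
    (3,4)@(7, 9): e=[84,-14,0] → ·  [on edge]
    (0,5)@(1, 11): e=[-8,18,60] → ·
    (1,5)@(3, 11): e=[18,12,40] → #
    (2,5)@(5, 11): e=[44,6,20] → #
    (3,5)@(7, 11): e=[70,0,0] → ·  [on edge]
    (1,6)@(3, 13): e=[4,26,40] → #
    (3,6)@(7, 13): e=[56,14,0] → ·  [on edge]
    (3,7)@(7, 15): e=[42,28,0] → ·  [on edge]
    (3,8)@(7, 17): e=[28,42,0] → ·  [on edge]
    (10,8)@(21, 17): e=[210,0,-140] → ·  [on edge]
    (3,9)@(7, 19): e=[14,56,0] → ·  [on edge]
    (3,10)@(7, 21): e=[0,70,0] → ·  [on edge]
    (3,11)@(7, 23): e=[-14,84,0] → ·  [on edge]
  covered (7 px):
    · · · · · · · · · · ·
    · · · · · · · · · · ·
    · · · · · · · · · · ·
    · · · · · · · · · · ·
    # · · · · · · · · · ·
    · # # · · · · · · · ·
    · # # · · · · · · · ·
    · · # · · · · · · · ·
    · · # · · · · · · · ·
    · · · · · · · · · · ·
    · · · · · · · · · · ·
    · · · · · · · · · · ·
T3:
  2·area = 44  (B↔C swapped to make it positive)
  edge (2, 0)→(4, 0): d=(2,0) top-left  bias=+0
  edge (4, 0)→(22, 22): d=(18,22) right/bottom  bias=-1
  edge (22, 22)→(2, 0): d=(-20,-22) top-left  bias=+0
    (1,0)@(3, 1): e=[2,40,2] → #
    (2,0)@(5, 1): e=[2,-4,46] → ·
    (1,1)@(3, 3): e=[6,76,-38] → ·
    (2,1)@(5, 3): e=[6,32,6] → #
    (3,1)@(7, 3): e=[6,-12,50] → ·
    (2,2)@(5, 5): e=[10,68,-34] → ·
    (3,2)@(7, 5): e=[10,24,10] → #
    (4,2)@(9, 5): e=[10,-20,54] → ·
    (3,3)@(7, 7): e=[14,60,-30] → ·
    (4,3)@(9, 7): e=[14,16,14] → #
    (5,3)@(11, 7): e=[14,-28,58] → ·
    (4,4)@(9, 9): e=[18,52,-26] → ·
    (6,5)@(13, 11): e=[22,0,22] → ·  [on edge]
  covered (5 px):
    · # · · · · · · · · ·
    · · # · · · · · · · ·
    · · · # · · · · · · ·
    · · · · # · · · · · ·
    · · · · · # · · · · ·
    · · · · · · · · · · ·
    · · · · · · · · · · ·
    · · · · · · · · · · ·
    · · · · · · · · · · ·
    · · · · · · · · · · ·
    · · · · · · · · · · ·
    · · · · · · · · · · ·
T4:
  2·area = 136
  edge (13, 7)→(0, 16): d=(-13,9) right/bottom  bias=-1
  edge (0, 16)→(8, 0): d=(8,-16) top-left  bias=+0
  edge (8, 0)→(13, 7): d=(5,7) right/bottom  bias=-1
    (3,1)@(7, 3): e=[106,8,22] → #
    (4,1)@(9, 3): e=[88,40,8] → #
    (5,1)@(11, 3): e=[70,72,-6] → ·
    (3,2)@(7, 5): e=[80,24,32] → #
    (5,2)@(11, 5): e=[44,88,4] → #
    (6,2)@(13, 5): e=[26,120,-10] → ·
    (2,3)@(5, 7): e=[72,8,56] → #
    (6,3)@(13, 7): e=[0,136,0] → ·  [on edge]
    (2,4)@(5, 9): e=[46,24,66] → #
    (5,4)@(11, 9): e=[-8,120,24] → ·
    (1,5)@(3, 11): e=[38,8,90] → #
    (4,5)@(9, 11): e=[-16,104,48] → ·
  covered (17 px):
    · · · · · · · · · · ·
    · · · # # · · · · · ·
    · · · # # # · · · · ·
    · · # # # # · · · · ·
    · · # # # · · · · · ·
    · # # # · · · · · · ·
    · # · · · · · · · · ·
    # · · · · · · · · · ·
    · · · · · · · · · · ·
    · · · · · · · · · · ·
    · · · · · · · · · · ·
    · · · · · · · · · · ·

Result: [12,6,8]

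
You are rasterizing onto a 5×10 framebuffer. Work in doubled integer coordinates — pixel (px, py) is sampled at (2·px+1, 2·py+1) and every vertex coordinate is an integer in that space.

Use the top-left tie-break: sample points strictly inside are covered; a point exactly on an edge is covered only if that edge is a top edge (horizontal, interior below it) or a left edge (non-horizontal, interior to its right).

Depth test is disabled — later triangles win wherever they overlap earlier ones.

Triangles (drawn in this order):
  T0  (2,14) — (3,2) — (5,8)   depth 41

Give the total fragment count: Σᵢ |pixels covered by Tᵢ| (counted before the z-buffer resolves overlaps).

T0:
  2·area = 30
  edge (2, 14)→(3, 2): d=(1,-12) top-left  bias=+0
  edge (3, 2)→(5, 8): d=(2,6) right/bottom  bias=-1
  edge (5, 8)→(2, 14): d=(-3,6) right/bottom  bias=-1
    (1,1)@(3, 3): e=[1,2,27] → #
    (2,1)@(5, 3): e=[25,-10,15] → ·
    (1,2)@(3, 5): e=[3,6,21] → #
    (2,2)@(5, 5): e=[27,-6,9] → ·
    (1,3)@(3, 7): e=[5,10,15] → #
    (2,3)@(5, 7): e=[29,-2,3] → ·
    (1,4)@(3, 9): e=[7,14,9] → #
    (2,4)@(5, 9): e=[31,2,-3] → ·
    (1,5)@(3, 11): e=[9,18,3] → #
    (2,5)@(5, 11): e=[33,6,-9] → ·
    (1,6)@(3, 13): e=[11,22,-3] → ·
  covered (5 px):
    · · · · ·
    · # · · ·
    · # · · ·
    · # · · ·
    · # · · ·
    · # · · ·
    · · · · ·
    · · · · ·
    · · · · ·
    · · · · ·

Result: 5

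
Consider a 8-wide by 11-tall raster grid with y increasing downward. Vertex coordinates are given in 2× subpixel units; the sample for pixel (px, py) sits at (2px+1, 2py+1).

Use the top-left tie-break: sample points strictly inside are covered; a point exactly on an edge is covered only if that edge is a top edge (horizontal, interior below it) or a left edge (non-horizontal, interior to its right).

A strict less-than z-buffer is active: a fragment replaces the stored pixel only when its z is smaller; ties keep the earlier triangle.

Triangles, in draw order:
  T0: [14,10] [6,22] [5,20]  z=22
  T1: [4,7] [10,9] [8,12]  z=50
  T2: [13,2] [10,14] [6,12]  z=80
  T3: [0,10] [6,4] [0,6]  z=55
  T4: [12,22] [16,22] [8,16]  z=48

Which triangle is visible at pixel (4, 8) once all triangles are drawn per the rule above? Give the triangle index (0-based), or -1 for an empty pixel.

T0:
  2·area = 28
  edge (14, 10)→(6, 22): d=(-8,12) right/bottom  bias=-1
  edge (6, 22)→(5, 20): d=(-1,-2) top-left  bias=+0
  edge (5, 20)→(14, 10): d=(9,-10) top-left  bias=+0
    (4,8)@(9, 17): e=[4,11,13] → X
    (5,8)@(11, 17): e=[-20,15,33] → .
    (3,9)@(7, 19): e=[12,5,11] → X
    (4,9)@(9, 19): e=[-12,9,31] → .
    (3,10)@(7, 21): e=[-4,3,29] → .
  covered (2 px):
    . . . . . . . .
    . . . . . . . .
    . . . . . . . .
    . . . . . . . .
    . . . . . . . .
    . . . . . . . .
    . . . . . . . .
    . . . . . . . .
    . . . . X . . .
    . . . X . . . .
    . . . . . . . .
T1:
  2·area = 22
  edge (4, 7)→(10, 9): d=(6,2) right/bottom  bias=-1
  edge (10, 9)→(8, 12): d=(-2,3) right/bottom  bias=-1
  edge (8, 12)→(4, 7): d=(-4,-5) top-left  bias=+0
    (3,4)@(7, 9): e=[6,9,7] → X
    (4,4)@(9, 9): e=[2,3,17] → X
    (5,4)@(11, 9): e=[-2,-3,27] → .
    (3,5)@(7, 11): e=[18,5,-1] → .
    (4,5)@(9, 11): e=[14,-1,9] → .
  covered (2 px):
    . . . . . . . .
    . . . . . . . .
    . . . . . . . .
    . . . . . . . .
    . . . X X . . .
    . . . . . . . .
    . . . . . . . .
    . . . . . . . .
    . . . . . . . .
    . . . . . . . .
    . . . . . . . .
T2:
  2·area = 54
  edge (13, 2)→(10, 14): d=(-3,12) right/bottom  bias=-1
  edge (10, 14)→(6, 12): d=(-4,-2) top-left  bias=+0
  edge (6, 12)→(13, 2): d=(7,-10) top-left  bias=+0
    (5,2)@(11, 5): e=[15,38,1] → X
    (6,2)@(13, 5): e=[-9,42,21] → .
    (5,3)@(11, 7): e=[9,30,15] → X
    (6,3)@(13, 7): e=[-15,34,35] → .
    (4,4)@(9, 9): e=[27,18,9] → X
    (6,4)@(13, 9): e=[-21,26,49] → .
    (3,5)@(7, 11): e=[45,6,3] → X
    (5,5)@(11, 11): e=[-3,14,43] → .
    (3,6)@(7, 13): e=[39,-2,17] → .
    (4,6)@(9, 13): e=[15,2,37] → X
    (5,6)@(11, 13): e=[-9,6,57] → .
    (4,7)@(9, 15): e=[9,-6,51] → .
  covered (7 px):
    . . . . . . . .
    . . . . . . . .
    . . . . . X . .
    . . . . . X . .
    . . . . X X . .
    . . . X X . . .
    . . . . X . . .
    . . . . . . . .
    . . . . . . . .
    . . . . . . . .
    . . . . . . . .
T3:
  2·area = 24  (B↔C swapped to make it positive)
  edge (0, 10)→(0, 6): d=(0,-4) top-left  bias=+0
  edge (0, 6)→(6, 4): d=(6,-2) top-left  bias=+0
  edge (6, 4)→(0, 10): d=(-6,6) right/bottom  bias=-1
    (4,0)@(9, 1): e=[36,-12,0] → .  [on edge]
    (7,0)@(15, 1): e=[60,0,-36] → .  [on edge]
    (3,1)@(7, 3): e=[28,-4,0] → .  [on edge]
    (4,1)@(9, 3): e=[36,0,-12] → .  [on edge]
    (1,2)@(3, 5): e=[12,0,12] → X  [on edge]
    (2,2)@(5, 5): e=[20,4,0] → .  [on edge]
    (0,3)@(1, 7): e=[4,8,12] → X
    (1,3)@(3, 7): e=[12,12,0] → .  [on edge]
    (0,4)@(1, 9): e=[4,20,0] → .  [on edge]
  covered (2 px):
    . . . . . . . .
    . . . . . . . .
    . X . . . . . .
    X . . . . . . .
    . . . . . . . .
    . . . . . . . .
    . . . . . . . .
    . . . . . . . .
    . . . . . . . .
    . . . . . . . .
    . . . . . . . .
T4:
  2·area = 24  (B↔C swapped to make it positive)
  edge (12, 22)→(8, 16): d=(-4,-6) top-left  bias=+0
  edge (8, 16)→(16, 22): d=(8,6) right/bottom  bias=-1
  edge (16, 22)→(12, 22): d=(-4,0) right/bottom  bias=-1
    (4,8)@(9, 17): e=[2,2,20] → X
    (5,8)@(11, 17): e=[14,-10,20] → .
    (4,9)@(9, 19): e=[-6,18,12] → .
    (5,9)@(11, 19): e=[6,6,12] → X
    (6,9)@(13, 19): e=[18,-6,12] → .
    (5,10)@(11, 21): e=[-2,22,4] → .
    (6,10)@(13, 21): e=[10,10,4] → X
    (7,10)@(15, 21): e=[22,-2,4] → .
  covered (3 px):
    . . . . . . . .
    . . . . . . . .
    . . . . . . . .
    . . . . . . . .
    . . . . . . . .
    . . . . . . . .
    . . . . . . . .
    . . . . . . . .
    . . . . X . . .
    . . . . . X . .
    . . . . . . X .

Z-buffer (winner per pixel, '.' = empty):
  . . . . . . . .
  . . . . . . . .
  . 3 . . . 2 . .
  3 . . . . 2 . .
  . . . 1 1 2 . .
  . . . 2 2 . . .
  . . . . 2 . . .
  . . . . . . . .
  . . . . 0 . . .
  . . . 0 . 4 . .
  . . . . . . 4 .

Result: 0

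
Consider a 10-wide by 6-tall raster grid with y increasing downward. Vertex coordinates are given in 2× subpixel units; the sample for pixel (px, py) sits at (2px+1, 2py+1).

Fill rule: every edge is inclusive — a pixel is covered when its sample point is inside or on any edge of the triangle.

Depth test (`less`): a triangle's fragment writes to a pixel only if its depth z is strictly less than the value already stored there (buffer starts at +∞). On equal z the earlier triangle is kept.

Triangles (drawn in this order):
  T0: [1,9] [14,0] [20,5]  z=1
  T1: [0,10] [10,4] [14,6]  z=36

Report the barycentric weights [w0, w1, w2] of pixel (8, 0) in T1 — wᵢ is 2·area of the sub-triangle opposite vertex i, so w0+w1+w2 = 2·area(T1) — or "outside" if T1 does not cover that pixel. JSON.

T0:
  2·area = 119
  edge (1, 9)→(14, 0): d=(13,-9) inclusive
  edge (14, 0)→(20, 5): d=(6,5) inclusive
  edge (20, 5)→(1, 9): d=(-19,4) inclusive
    (6,0)@(13, 1): e=[4,11,104] → #
    (7,0)@(15, 1): e=[22,1,96] → #
    (8,0)@(17, 1): e=[40,-9,88] → ·
    (5,1)@(11, 3): e=[12,33,74] → #
    (8,1)@(17, 3): e=[66,3,50] → #
    (9,1)@(19, 3): e=[84,-7,42] → ·
    (3,2)@(7, 5): e=[2,65,52] → #
    (4,2)@(9, 5): e=[20,55,44] → #
    (9,2)@(19, 5): e=[110,5,4] → #
    (2,3)@(5, 7): e=[10,87,22] → #
    (5,3)@(11, 7): e=[64,57,-2] → ·
    (6,3)@(13, 7): e=[82,47,-10] → ·
    (0,4)@(1, 9): e=[0,119,0] → #  [on edge]
  covered (17 px):
    · · · · · · # # · ·
    · · · · · # # # # ·
    · · · # # # # # # #
    · · # # # · · · · ·
    # · · · · · · · · ·
    · · · · · · · · · ·
T1:
  2·area = 44
  edge (0, 10)→(10, 4): d=(10,-6) inclusive
  edge (10, 4)→(14, 6): d=(4,2) inclusive
  edge (14, 6)→(0, 10): d=(-14,4) inclusive
    (7,0)@(15, 1): e=[0,-22,66] → ·  [on edge]
    (4,2)@(9, 5): e=[4,6,34] → #
    (5,2)@(11, 5): e=[16,2,26] → #
    (6,2)@(13, 5): e=[28,-2,18] → ·
    (2,3)@(5, 7): e=[0,22,22] → #  [on edge]
    (3,3)@(7, 7): e=[12,18,14] → #
    (5,3)@(11, 7): e=[36,10,-2] → ·
    (1,4)@(3, 9): e=[8,34,2] → #
    (2,4)@(5, 9): e=[20,30,-6] → ·
    (3,4)@(7, 9): e=[32,26,-14] → ·
    (4,4)@(9, 9): e=[44,22,-22] → ·
    (1,5)@(3, 11): e=[28,42,-26] → ·
  covered (6 px):
    · · · · · · · · · ·
    · · · · · · · · · ·
    · · · · # # · · · ·
    · · # # # · · · · ·
    · # · · · · · · · ·
    · · · · · · · · · ·

Answer: "outside"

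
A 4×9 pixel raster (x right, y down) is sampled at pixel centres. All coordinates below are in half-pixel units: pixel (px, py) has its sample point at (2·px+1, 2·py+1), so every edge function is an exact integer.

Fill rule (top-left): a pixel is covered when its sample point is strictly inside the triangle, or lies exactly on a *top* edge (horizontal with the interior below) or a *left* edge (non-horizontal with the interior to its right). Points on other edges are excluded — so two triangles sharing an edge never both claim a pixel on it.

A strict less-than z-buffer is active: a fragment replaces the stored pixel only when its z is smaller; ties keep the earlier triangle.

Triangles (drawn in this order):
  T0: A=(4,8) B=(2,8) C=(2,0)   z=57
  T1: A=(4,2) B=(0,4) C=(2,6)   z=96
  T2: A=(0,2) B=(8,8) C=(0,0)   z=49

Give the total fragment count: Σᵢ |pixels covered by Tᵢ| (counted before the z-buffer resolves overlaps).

T0:
  2·area = 16
  edge (4, 8)→(2, 8): d=(-2,0) right/bottom  bias=-1
  edge (2, 8)→(2, 0): d=(0,-8) top-left  bias=+0
  edge (2, 0)→(4, 8): d=(2,8) right/bottom  bias=-1
    (1,2)@(3, 5): e=[6,8,2] → #
    (2,2)@(5, 5): e=[6,24,-14] → ·
    (1,3)@(3, 7): e=[2,8,6] → #
    (2,3)@(5, 7): e=[2,24,-10] → ·
    (1,4)@(3, 9): e=[-2,8,10] → ·
  covered (2 px):
    · · · ·
    · · · ·
    · # · ·
    · # · ·
    · · · ·
    · · · ·
    · · · ·
    · · · ·
    · · · ·
T1:
  2·area = 12  (B↔C swapped to make it positive)
  edge (4, 2)→(2, 6): d=(-2,4) right/bottom  bias=-1
  edge (2, 6)→(0, 4): d=(-2,-2) top-left  bias=+0
  edge (0, 4)→(4, 2): d=(4,-2) top-left  bias=+0
    (1,1)@(3, 3): e=[2,8,2] → #
    (2,1)@(5, 3): e=[-6,12,6] → ·
    (0,2)@(1, 5): e=[6,0,6] → #  [on edge]
    (1,2)@(3, 5): e=[-2,4,10] → ·
    (0,3)@(1, 7): e=[2,-4,14] → ·
    (1,3)@(3, 7): e=[-6,0,18] → ·  [on edge]
    (2,4)@(5, 9): e=[-18,0,30] → ·  [on edge]
    (3,5)@(7, 11): e=[-30,0,42] → ·  [on edge]
  covered (2 px):
    · · · ·
    · # · ·
    # · · ·
    · · · ·
    · · · ·
    · · · ·
    · · · ·
    · · · ·
    · · · ·
T2:
  2·area = 16  (B↔C swapped to make it positive)
  edge (0, 2)→(0, 0): d=(0,-2) top-left  bias=+0
  edge (0, 0)→(8, 8): d=(8,8) right/bottom  bias=-1
  edge (8, 8)→(0, 2): d=(-8,-6) top-left  bias=+0
    (0,0)@(1, 1): e=[2,0,14] → ·  [on edge]
    (1,1)@(3, 3): e=[6,0,10] → ·  [on edge]
    (2,2)@(5, 5): e=[10,0,6] → ·  [on edge]
    (3,3)@(7, 7): e=[14,0,2] → ·  [on edge]
  covered (0 px):
    · · · ·
    · · · ·
    · · · ·
    · · · ·
    · · · ·
    · · · ·
    · · · ·
    · · · ·
    · · · ·

Final: 4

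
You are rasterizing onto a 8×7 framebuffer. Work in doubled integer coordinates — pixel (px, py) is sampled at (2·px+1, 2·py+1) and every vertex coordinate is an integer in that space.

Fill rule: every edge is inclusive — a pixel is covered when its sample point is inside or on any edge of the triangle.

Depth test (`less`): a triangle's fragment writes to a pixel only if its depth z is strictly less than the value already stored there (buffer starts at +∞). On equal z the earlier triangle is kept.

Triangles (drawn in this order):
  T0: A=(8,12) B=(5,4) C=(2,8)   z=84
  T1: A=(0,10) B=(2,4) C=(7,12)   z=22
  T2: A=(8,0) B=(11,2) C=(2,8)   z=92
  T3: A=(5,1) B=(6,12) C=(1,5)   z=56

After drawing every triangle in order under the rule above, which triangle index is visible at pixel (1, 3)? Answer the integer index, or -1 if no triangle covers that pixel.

T0:
  2·area = 36  (B↔C swapped to make it positive)
  edge (8, 12)→(2, 8): d=(-6,-4) inclusive
  edge (2, 8)→(5, 4): d=(3,-4) inclusive
  edge (5, 4)→(8, 12): d=(3,8) inclusive
    (2,2)@(5, 5): e=[30,3,3] → X
    (3,2)@(7, 5): e=[38,11,-13] → .
    (1,3)@(3, 7): e=[10,1,25] → X
    (3,3)@(7, 7): e=[26,17,-7] → .
    (1,4)@(3, 9): e=[-2,7,31] → .
    (2,4)@(5, 9): e=[6,15,15] → X
    (3,4)@(7, 9): e=[14,23,-1] → .
    (2,5)@(5, 11): e=[-6,21,21] → .
    (3,5)@(7, 11): e=[2,29,5] → X
    (4,5)@(9, 11): e=[10,37,-11] → .
    (3,6)@(7, 13): e=[-10,35,11] → .
  covered (5 px):
    . . . . . . . .
    . . . . . . . .
    . . X . . . . .
    . X X . . . . .
    . . X . . . . .
    . . . X . . . .
    . . . . . . . .
T1:
  2·area = 46
  edge (0, 10)→(2, 4): d=(2,-6) inclusive
  edge (2, 4)→(7, 12): d=(5,8) inclusive
  edge (7, 12)→(0, 10): d=(-7,-2) inclusive
    (1,0)@(3, 1): e=[0,-23,69] → .  [on edge]
    (0,3)@(1, 7): e=[0,23,23] → X  [on edge]
    (1,3)@(3, 7): e=[12,7,27] → X
    (2,3)@(5, 7): e=[24,-9,31] → .
    (0,4)@(1, 9): e=[4,33,9] → X
    (2,4)@(5, 9): e=[28,1,17] → X
    (3,4)@(7, 9): e=[40,-15,21] → .
    (0,5)@(1, 11): e=[8,43,-5] → .
    (1,5)@(3, 11): e=[20,27,-1] → .
    (2,5)@(5, 11): e=[32,11,3] → X
    (3,5)@(7, 11): e=[44,-5,7] → .
    (2,6)@(5, 13): e=[36,21,-11] → .
  covered (6 px):
    . . . . . . . .
    . . . . . . . .
    . . . . . . . .
    X X . . . . . .
    X X X . . . . .
    . . X . . . . .
    . . . . . . . .
T2:
  2·area = 36
  edge (8, 0)→(11, 2): d=(3,2) inclusive
  edge (11, 2)→(2, 8): d=(-9,6) inclusive
  edge (2, 8)→(8, 0): d=(6,-8) inclusive
    (4,0)@(9, 1): e=[1,21,14] → X
    (5,0)@(11, 1): e=[-3,9,30] → .
    (3,1)@(7, 3): e=[11,15,10] → X
    (5,1)@(11, 3): e=[3,-9,42] → .
    (2,2)@(5, 5): e=[21,9,6] → X
    (3,2)@(7, 5): e=[17,-3,22] → .
    (4,2)@(9, 5): e=[13,-15,38] → .
    (1,3)@(3, 7): e=[31,3,2] → X
    (2,3)@(5, 7): e=[27,-9,18] → .
    (1,4)@(3, 9): e=[37,-15,14] → .
  covered (5 px):
    . . . . X . . .
    . . . X X . . .
    . . X . . . . .
    . X . . . . . .
    . . . . . . . .
    . . . . . . . .
    . . . . . . . .
T3:
  2·area = 48
  edge (5, 1)→(6, 12): d=(1,11) inclusive
  edge (6, 12)→(1, 5): d=(-5,-7) inclusive
  edge (1, 5)→(5, 1): d=(4,-4) inclusive
    (2,0)@(5, 1): e=[0,48,0] → X  [on edge]
    (3,0)@(7, 1): e=[-22,62,8] → .
    (1,1)@(3, 3): e=[24,24,0] → X  [on edge]
    (3,1)@(7, 3): e=[-20,52,16] → .
    (0,2)@(1, 5): e=[48,0,0] → X  [on edge]
    (3,2)@(7, 5): e=[-18,42,24] → .
    (0,3)@(1, 7): e=[50,-10,8] → .
    (1,3)@(3, 7): e=[28,4,16] → X
    (3,3)@(7, 7): e=[-16,32,32] → .
    (1,4)@(3, 9): e=[30,-6,24] → .
    (2,4)@(5, 9): e=[8,8,32] → X
    (3,4)@(7, 9): e=[-14,22,40] → .
  covered (9 px):
    . . X . . . . .
    . X X . . . . .
    X X X . . . . .
    . X X . . . . .
    . . X . . . . .
    . . . . . . . .
    . . . . . . . .

Z-buffer (winner per pixel, '.' = empty):
  . . 3 . 2 . . .
  . 3 3 2 2 . . .
  3 3 3 . . . . .
  1 1 3 . . . . .
  1 1 1 . . . . .
  . . 1 0 . . . .
  . . . . . . . .

Final: 1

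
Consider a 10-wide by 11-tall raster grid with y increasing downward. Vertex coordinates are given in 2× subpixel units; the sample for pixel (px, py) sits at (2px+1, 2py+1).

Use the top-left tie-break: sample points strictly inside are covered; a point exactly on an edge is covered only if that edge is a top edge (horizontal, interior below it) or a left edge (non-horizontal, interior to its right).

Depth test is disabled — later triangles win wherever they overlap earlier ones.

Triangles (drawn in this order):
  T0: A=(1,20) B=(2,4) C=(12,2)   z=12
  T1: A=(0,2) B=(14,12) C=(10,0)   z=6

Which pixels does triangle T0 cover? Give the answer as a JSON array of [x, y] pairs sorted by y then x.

T0:
  2·area = 158
  edge (1, 20)→(2, 4): d=(1,-16) top-left  bias=+0
  edge (2, 4)→(12, 2): d=(10,-2) top-left  bias=+0
  edge (12, 2)→(1, 20): d=(-11,18) right/bottom  bias=-1
    (8,0)@(17, 1): e=[237,0,-79] → ·  [on edge]
    (3,1)@(7, 3): e=[79,0,79] → █  [on edge]
    (4,1)@(9, 3): e=[111,4,43] → █
    (5,1)@(11, 3): e=[143,8,7] → █
    (6,1)@(13, 3): e=[175,12,-29] → ·
    (1,2)@(3, 5): e=[17,12,129] → █
    (2,2)@(5, 5): e=[49,16,93] → █
    (5,2)@(11, 5): e=[145,28,-15] → ·
    (1,3)@(3, 7): e=[19,32,107] → █
    (4,3)@(9, 7): e=[115,44,-1] → ·
    (1,4)@(3, 9): e=[21,52,85] → █
    (4,4)@(9, 9): e=[117,64,-23] → ·
  covered (18 px):
    · · · · · · · · · ·
    · · · █ █ █ · · · ·
    · █ █ █ █ · · · · ·
    · █ █ █ · · · · · ·
    · █ █ █ · · · · · ·
    · █ █ · · · · · · ·
    · █ █ · · · · · · ·
    · █ · · · · · · · ·
    · · · · · · · · · ·
    · · · · · · · · · ·
    · · · · · · · · · ·
T1:
  2·area = 128  (B↔C swapped to make it positive)
  edge (0, 2)→(10, 0): d=(10,-2) top-left  bias=+0
  edge (10, 0)→(14, 12): d=(4,12) right/bottom  bias=-1
  edge (14, 12)→(0, 2): d=(-14,-10) top-left  bias=+0
    (2,0)@(5, 1): e=[0,64,64] → █  [on edge]
    (3,0)@(7, 1): e=[4,40,84] → █
    (4,0)@(9, 1): e=[8,16,104] → █
    (5,0)@(11, 1): e=[12,-8,124] → ·
    (1,1)@(3, 3): e=[16,96,16] → █
    (5,1)@(11, 3): e=[32,0,96] → ·  [on edge]
    (1,2)@(3, 5): e=[36,104,-12] → ·
    (2,2)@(5, 5): e=[40,80,8] → █
    (5,2)@(11, 5): e=[52,8,68] → █
    (6,2)@(13, 5): e=[56,-16,88] → ·
    (2,3)@(5, 7): e=[60,88,-20] → ·
    (3,3)@(7, 7): e=[64,64,0] → █  [on edge]
    (6,4)@(13, 9): e=[96,0,32] → ·  [on edge]
    (7,7)@(15, 15): e=[160,0,-32] → ·  [on edge]
    (8,10)@(17, 21): e=[224,0,-96] → ·  [on edge]
  covered (16 px):
    · · █ █ █ · · · · ·
    · █ █ █ █ · · · · ·
    · · █ █ █ █ · · · ·
    · · · █ █ █ · · · ·
    · · · · · █ · · · ·
    · · · · · · █ · · ·
    · · · · · · · · · ·
    · · · · · · · · · ·
    · · · · · · · · · ·
    · · · · · · · · · ·
    · · · · · · · · · ·

Final: [[3,1],[4,1],[5,1],[1,2],[2,2],[3,2],[4,2],[1,3],[2,3],[3,3],[1,4],[2,4],[3,4],[1,5],[2,5],[1,6],[2,6],[1,7]]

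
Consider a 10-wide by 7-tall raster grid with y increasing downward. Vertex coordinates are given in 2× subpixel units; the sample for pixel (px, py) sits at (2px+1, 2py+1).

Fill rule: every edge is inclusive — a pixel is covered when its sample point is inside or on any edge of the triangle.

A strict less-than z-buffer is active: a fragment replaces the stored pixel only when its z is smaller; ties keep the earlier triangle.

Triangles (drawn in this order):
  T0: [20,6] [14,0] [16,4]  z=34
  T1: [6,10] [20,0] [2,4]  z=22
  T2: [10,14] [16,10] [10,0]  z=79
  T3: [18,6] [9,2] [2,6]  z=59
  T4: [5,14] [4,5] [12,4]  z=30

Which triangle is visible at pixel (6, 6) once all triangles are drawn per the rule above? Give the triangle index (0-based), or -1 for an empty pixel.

T0:
  2·area = 12  (B↔C swapped to make it positive)
  edge (20, 6)→(16, 4): d=(-4,-2) inclusive
  edge (16, 4)→(14, 0): d=(-2,-4) inclusive
  edge (14, 0)→(20, 6): d=(6,6) inclusive
    (7,0)@(15, 1): e=[10,2,0] → #  [on edge]
    (8,0)@(17, 1): e=[14,10,-12] → ·
    (7,1)@(15, 3): e=[2,-2,12] → ·
    (8,1)@(17, 3): e=[6,6,0] → #  [on edge]
    (9,1)@(19, 3): e=[10,14,-12] → ·
    (8,2)@(17, 5): e=[-2,2,12] → ·
    (9,2)@(19, 5): e=[2,10,0] → #  [on edge]
    (9,3)@(19, 7): e=[-6,6,12] → ·
  covered (3 px):
    · · · · · · · # · ·
    · · · · · · · · # ·
    · · · · · · · · · #
    · · · · · · · · · ·
    · · · · · · · · · ·
    · · · · · · · · · ·
    · · · · · · · · · ·
T1:
  2·area = 124  (B↔C swapped to make it positive)
  edge (6, 10)→(2, 4): d=(-4,-6) inclusive
  edge (2, 4)→(20, 0): d=(18,-4) inclusive
  edge (20, 0)→(6, 10): d=(-14,10) inclusive
    (8,0)@(17, 1): e=[102,6,16] → #
    (9,0)@(19, 1): e=[114,14,-4] → ·
    (3,1)@(7, 3): e=[34,2,88] → #
    (4,1)@(9, 3): e=[46,10,68] → #
    (5,1)@(11, 3): e=[58,18,48] → #
    (6,1)@(13, 3): e=[70,26,28] → #
    (7,1)@(15, 3): e=[82,34,8] → #
    (8,1)@(17, 3): e=[94,42,-12] → ·
    (1,2)@(3, 5): e=[2,22,100] → #
    (2,2)@(5, 5): e=[14,30,80] → #
    (6,2)@(13, 5): e=[62,62,0] → #  [on edge]
    (7,2)@(15, 5): e=[74,70,-20] → ·
  covered (16 px):
    · · · · · · · · # ·
    · · · # # # # # · ·
    · # # # # # # · · ·
    · · # # # · · · · ·
    · · · # · · · · · ·
    · · · · · · · · · ·
    · · · · · · · · · ·
T2:
  2·area = 84  (B↔C swapped to make it positive)
  edge (10, 14)→(10, 0): d=(0,-14) inclusive
  edge (10, 0)→(16, 10): d=(6,10) inclusive
  edge (16, 10)→(10, 14): d=(-6,4) inclusive
    (5,1)@(11, 3): e=[14,8,62] → #
    (6,1)@(13, 3): e=[42,-12,54] → ·
    (5,2)@(11, 5): e=[14,20,50] → #
    (6,2)@(13, 5): e=[42,0,42] → #  [on edge]
    (7,2)@(15, 5): e=[70,-20,34] → ·
    (5,3)@(11, 7): e=[14,32,38] → #
    (7,3)@(15, 7): e=[70,-8,22] → ·
    (5,4)@(11, 9): e=[14,44,26] → #
    (7,4)@(15, 9): e=[70,4,10] → #
    (8,4)@(17, 9): e=[98,-16,2] → ·
    (5,5)@(11, 11): e=[14,56,14] → #
    (7,5)@(15, 11): e=[70,16,-2] → ·
  covered (11 px):
    · · · · · · · · · ·
    · · · · · # · · · ·
    · · · · · # # · · ·
    · · · · · # # · · ·
    · · · · · # # # · ·
    · · · · · # # · · ·
    · · · · · # · · · ·
T3:
  2·area = 64  (B↔C swapped to make it positive)
  edge (18, 6)→(2, 6): d=(-16,0) inclusive
  edge (2, 6)→(9, 2): d=(7,-4) inclusive
  edge (9, 2)→(18, 6): d=(9,4) inclusive
    (4,1)@(9, 3): e=[48,7,9] → #
    (5,1)@(11, 3): e=[48,15,1] → #
    (6,1)@(13, 3): e=[48,23,-7] → ·
    (2,2)@(5, 5): e=[16,5,43] → #
    (3,2)@(7, 5): e=[16,13,35] → #
    (6,2)@(13, 5): e=[16,37,11] → #
    (7,2)@(15, 5): e=[16,45,3] → #
    (8,2)@(17, 5): e=[16,53,-5] → ·
    (2,3)@(5, 7): e=[-16,19,61] → ·
    (3,3)@(7, 7): e=[-16,27,53] → ·
    (4,3)@(9, 7): e=[-16,35,45] → ·
    (5,3)@(11, 7): e=[-16,43,37] → ·
  covered (8 px):
    · · · · · · · · · ·
    · · · · # # · · · ·
    · · # # # # # # · ·
    · · · · · · · · · ·
    · · · · · · · · · ·
    · · · · · · · · · ·
    · · · · · · · · · ·
T4:
  2·area = 73
  edge (5, 14)→(4, 5): d=(-1,-9) inclusive
  edge (4, 5)→(12, 4): d=(8,-1) inclusive
  edge (12, 4)→(5, 14): d=(-7,10) inclusive
    (2,2)@(5, 5): e=[9,1,63] → #
    (3,2)@(7, 5): e=[27,3,43] → #
    (4,2)@(9, 5): e=[45,5,23] → #
    (5,2)@(11, 5): e=[63,7,3] → #
    (6,2)@(13, 5): e=[81,9,-17] → ·
    (2,3)@(5, 7): e=[7,17,49] → #
    (5,3)@(11, 7): e=[61,23,-11] → ·
    (2,4)@(5, 9): e=[5,33,35] → #
    (4,4)@(9, 9): e=[41,37,-5] → ·
    (2,5)@(5, 11): e=[3,49,21] → #
    (4,5)@(9, 11): e=[39,53,-19] → ·
    (2,6)@(5, 13): e=[1,65,7] → #
  covered (12 px):
    · · · · · · · · · ·
    · · · · · · · · · ·
    · · # # # # · · · ·
    · · # # # · · · · ·
    · · # # · · · · · ·
    · · # # · · · · · ·
    · · # · · · · · · ·

Z-buffer (winner per pixel, '.' = empty):
  . . . . . . . 0 1 .
  . . . 1 1 1 1 1 0 .
  . 1 1 1 1 1 1 3 . 0
  . . 1 1 1 2 2 . . .
  . . 4 1 . 2 2 2 . .
  . . 4 4 . 2 2 . . .
  . . 4 . . 2 . . . .

Final: -1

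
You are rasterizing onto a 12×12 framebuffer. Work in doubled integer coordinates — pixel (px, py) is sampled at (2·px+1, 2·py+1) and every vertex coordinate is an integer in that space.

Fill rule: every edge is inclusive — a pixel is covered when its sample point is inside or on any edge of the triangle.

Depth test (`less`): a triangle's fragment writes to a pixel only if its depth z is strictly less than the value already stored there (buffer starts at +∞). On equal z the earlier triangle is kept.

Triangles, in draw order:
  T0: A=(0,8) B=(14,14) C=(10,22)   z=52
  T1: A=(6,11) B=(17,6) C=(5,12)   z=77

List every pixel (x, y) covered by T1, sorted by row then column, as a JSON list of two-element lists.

T0:
  2·area = 136
  edge (0, 8)→(14, 14): d=(14,6) inclusive
  edge (14, 14)→(10, 22): d=(-4,8) inclusive
  edge (10, 22)→(0, 8): d=(-10,-14) inclusive
    (0,4)@(1, 9): e=[8,124,4] → █
    (1,4)@(3, 9): e=[-4,108,32] → ·
    (0,5)@(1, 11): e=[36,116,-16] → ·
    (1,5)@(3, 11): e=[24,100,12] → █
    (2,5)@(5, 11): e=[12,84,40] → █
    (3,5)@(7, 11): e=[0,68,68] → █  [on edge]
    (4,5)@(9, 11): e=[-12,52,96] → ·
    (1,6)@(3, 13): e=[52,92,-8] → ·
    (2,6)@(5, 13): e=[40,76,20] → █
    (4,6)@(9, 13): e=[16,44,76] → █
    (5,6)@(11, 13): e=[4,28,104] → █
    (6,6)@(13, 13): e=[-8,12,132] → ·
    (2,7)@(5, 15): e=[68,68,0] → █  [on edge]
    (10,8)@(21, 17): e=[0,-68,204] → ·  [on edge]
  covered (18 px):
    · · · · · · · · · · · ·
    · · · · · · · · · · · ·
    · · · · · · · · · · · ·
    · · · · · · · · · · · ·
    █ · · · · · · · · · · ·
    · █ █ █ · · · · · · · ·
    · · █ █ █ █ · · · · · ·
    · · █ █ █ █ █ · · · · ·
    · · · █ █ █ · · · · · ·
    · · · · █ █ · · · · · ·
    · · · · · · · · · · · ·
    · · · · · · · · · · · ·
T1:
  2·area = 6
  edge (6, 11)→(17, 6): d=(11,-5) inclusive
  edge (17, 6)→(5, 12): d=(-12,6) inclusive
  edge (5, 12)→(6, 11): d=(1,-1) inclusive
    (11,1)@(23, 3): e=[-3,0,9] → ·  [on edge]
    (9,2)@(19, 5): e=[-1,0,7] → ·  [on edge]
    (7,3)@(15, 7): e=[1,0,5] → █  [on edge]
    (8,3)@(17, 7): e=[11,-12,7] → ·
    (5,4)@(11, 9): e=[3,0,3] → █  [on edge]
    (6,4)@(13, 9): e=[13,-12,5] → ·
    (7,4)@(15, 9): e=[23,-24,7] → ·
    (3,5)@(7, 11): e=[5,0,1] → █  [on edge]
    (4,5)@(9, 11): e=[15,-12,3] → ·
    (5,5)@(11, 11): e=[25,-24,5] → ·
    (1,6)@(3, 13): e=[7,0,-1] → ·  [on edge]
    (3,6)@(7, 13): e=[27,-24,3] → ·
  covered (3 px):
    · · · · · · · · · · · ·
    · · · · · · · · · · · ·
    · · · · · · · · · · · ·
    · · · · · · · █ · · · ·
    · · · · · █ · · · · · ·
    · · · █ · · · · · · · ·
    · · · · · · · · · · · ·
    · · · · · · · · · · · ·
    · · · · · · · · · · · ·
    · · · · · · · · · · · ·
    · · · · · · · · · · · ·
    · · · · · · · · · · · ·

Final: [[7,3],[5,4],[3,5]]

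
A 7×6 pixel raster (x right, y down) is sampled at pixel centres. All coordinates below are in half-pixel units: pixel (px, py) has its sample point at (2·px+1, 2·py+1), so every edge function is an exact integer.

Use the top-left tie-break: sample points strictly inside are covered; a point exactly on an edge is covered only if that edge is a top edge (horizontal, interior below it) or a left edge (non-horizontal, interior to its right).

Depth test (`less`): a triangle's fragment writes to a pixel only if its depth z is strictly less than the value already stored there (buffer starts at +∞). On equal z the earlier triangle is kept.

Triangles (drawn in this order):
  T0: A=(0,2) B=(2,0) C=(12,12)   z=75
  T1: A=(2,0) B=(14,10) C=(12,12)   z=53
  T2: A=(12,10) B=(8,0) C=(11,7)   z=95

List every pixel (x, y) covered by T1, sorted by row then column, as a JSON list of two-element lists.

T0:
  2·area = 44
  edge (0, 2)→(2, 0): d=(2,-2) top-left  bias=+0
  edge (2, 0)→(12, 12): d=(10,12) right/bottom  bias=-1
  edge (12, 12)→(0, 2): d=(-12,-10) top-left  bias=+0
    (0,0)@(1, 1): e=[0,22,22] → #  [on edge]
    (1,0)@(3, 1): e=[4,-2,42] → ·
    (0,1)@(1, 3): e=[4,42,-2] → ·
    (1,1)@(3, 3): e=[8,18,18] → #
    (2,1)@(5, 3): e=[12,-6,38] → ·
    (1,2)@(3, 5): e=[12,38,-6] → ·
    (2,2)@(5, 5): e=[16,14,14] → #
    (3,2)@(7, 5): e=[20,-10,34] → ·
    (2,3)@(5, 7): e=[20,34,-10] → ·
    (3,3)@(7, 7): e=[24,10,10] → #
    (4,3)@(9, 7): e=[28,-14,30] → ·
    (3,4)@(7, 9): e=[28,30,-14] → ·
  covered (6 px):
    # · · · · · ·
    · # · · · · ·
    · · # · · · ·
    · · · # · · ·
    · · · · # · ·
    · · · · · # ·
T1:
  2·area = 44
  edge (2, 0)→(14, 10): d=(12,10) right/bottom  bias=-1
  edge (14, 10)→(12, 12): d=(-2,2) right/bottom  bias=-1
  edge (12, 12)→(2, 0): d=(-10,-12) top-left  bias=+0
    (1,0)@(3, 1): e=[2,40,2] → #
    (2,0)@(5, 1): e=[-18,36,26] → ·
    (1,1)@(3, 3): e=[26,36,-18] → ·
    (2,1)@(5, 3): e=[6,32,6] → #
    (3,1)@(7, 3): e=[-14,28,30] → ·
    (2,2)@(5, 5): e=[30,28,-14] → ·
    (3,2)@(7, 5): e=[10,24,10] → #
    (4,2)@(9, 5): e=[-10,20,34] → ·
    (3,3)@(7, 7): e=[34,20,-10] → ·
    (4,3)@(9, 7): e=[14,16,14] → #
    (5,3)@(11, 7): e=[-6,12,38] → ·
    (4,4)@(9, 9): e=[38,12,-6] → ·
    (6,5)@(13, 11): e=[22,0,22] → ·  [on edge]
  covered (5 px):
    · # · · · · ·
    · · # · · · ·
    · · · # · · ·
    · · · · # · ·
    · · · · · # ·
    · · · · · · ·
T2:
  2·area = 2
  edge (12, 10)→(8, 0): d=(-4,-10) top-left  bias=+0
  edge (8, 0)→(11, 7): d=(3,7) right/bottom  bias=-1
  edge (11, 7)→(12, 10): d=(1,3) right/bottom  bias=-1
    (4,0)@(9, 1): e=[6,-4,0] → ·  [on edge]
    (5,3)@(11, 7): e=[2,0,0] → ·  [on edge]
  covered (0 px):
    · · · · · · ·
    · · · · · · ·
    · · · · · · ·
    · · · · · · ·
    · · · · · · ·
    · · · · · · ·

Result: [[1,0],[2,1],[3,2],[4,3],[5,4]]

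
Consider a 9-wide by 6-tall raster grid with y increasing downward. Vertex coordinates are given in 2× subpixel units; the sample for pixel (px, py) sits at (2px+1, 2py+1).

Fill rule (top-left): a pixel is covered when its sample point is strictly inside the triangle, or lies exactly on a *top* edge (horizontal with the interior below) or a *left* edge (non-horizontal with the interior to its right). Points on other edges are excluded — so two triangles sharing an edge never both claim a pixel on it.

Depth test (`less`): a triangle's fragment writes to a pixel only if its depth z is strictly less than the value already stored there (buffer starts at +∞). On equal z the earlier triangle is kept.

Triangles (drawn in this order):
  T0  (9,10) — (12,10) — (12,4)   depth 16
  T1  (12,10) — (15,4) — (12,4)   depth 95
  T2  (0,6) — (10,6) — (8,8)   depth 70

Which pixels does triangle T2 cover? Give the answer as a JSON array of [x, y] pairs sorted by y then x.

T0:
  2·area = 18  (B↔C swapped to make it positive)
  edge (9, 10)→(12, 4): d=(3,-6) top-left  bias=+0
  edge (12, 4)→(12, 10): d=(0,6) right/bottom  bias=-1
  edge (12, 10)→(9, 10): d=(-3,0) right/bottom  bias=-1
    (5,3)@(11, 7): e=[3,6,9] → X
    (6,3)@(13, 7): e=[15,-6,9] → .
    (5,4)@(11, 9): e=[9,6,3] → X
    (6,4)@(13, 9): e=[21,-6,3] → .
    (5,5)@(11, 11): e=[15,6,-3] → .
  covered (2 px):
    . . . . . . . . .
    . . . . . . . . .
    . . . . . . . . .
    . . . . . X . . .
    . . . . . X . . .
    . . . . . . . . .
T1:
  2·area = 18  (B↔C swapped to make it positive)
  edge (12, 10)→(12, 4): d=(0,-6) top-left  bias=+0
  edge (12, 4)→(15, 4): d=(3,0) top-left  bias=+0
  edge (15, 4)→(12, 10): d=(-3,6) right/bottom  bias=-1
    (6,2)@(13, 5): e=[6,3,9] → X
    (7,2)@(15, 5): e=[18,3,-3] → .
    (6,3)@(13, 7): e=[6,9,3] → X
    (7,3)@(15, 7): e=[18,9,-9] → .
    (6,4)@(13, 9): e=[6,15,-3] → .
  covered (2 px):
    . . . . . . . . .
    . . . . . . . . .
    . . . . . . X . .
    . . . . . . X . .
    . . . . . . . . .
    . . . . . . . . .
T2:
  2·area = 20
  edge (0, 6)→(10, 6): d=(10,0) top-left  bias=+0
  edge (10, 6)→(8, 8): d=(-2,2) right/bottom  bias=-1
  edge (8, 8)→(0, 6): d=(-8,-2) top-left  bias=+0
    (7,0)@(15, 1): e=[-50,0,70] → .  [on edge]
    (6,1)@(13, 3): e=[-30,0,50] → .  [on edge]
    (5,2)@(11, 5): e=[-10,0,30] → .  [on edge]
    (2,3)@(5, 7): e=[10,8,2] → X
    (3,3)@(7, 7): e=[10,4,6] → X
    (4,3)@(9, 7): e=[10,0,10] → .  [on edge]
    (2,4)@(5, 9): e=[30,4,-14] → .
    (3,4)@(7, 9): e=[30,0,-10] → .  [on edge]
    (2,5)@(5, 11): e=[50,0,-30] → .  [on edge]
  covered (2 px):
    . . . . . . . . .
    . . . . . . . . .
    . . . . . . . . .
    . . X X . . . . .
    . . . . . . . . .
    . . . . . . . . .

Result: [[2,3],[3,3]]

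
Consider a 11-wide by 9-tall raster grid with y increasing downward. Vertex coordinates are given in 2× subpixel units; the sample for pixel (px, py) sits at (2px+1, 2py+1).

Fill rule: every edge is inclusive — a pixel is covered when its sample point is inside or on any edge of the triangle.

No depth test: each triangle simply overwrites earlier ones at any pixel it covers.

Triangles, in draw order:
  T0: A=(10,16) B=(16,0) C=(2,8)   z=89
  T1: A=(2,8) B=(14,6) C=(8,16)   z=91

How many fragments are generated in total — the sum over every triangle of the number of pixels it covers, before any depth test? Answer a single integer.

T0:
  2·area = 176  (B↔C swapped to make it positive)
  edge (10, 16)→(2, 8): d=(-8,-8) inclusive
  edge (2, 8)→(16, 0): d=(14,-8) inclusive
  edge (16, 0)→(10, 16): d=(-6,16) inclusive
    (7,0)@(15, 1): e=[160,6,10] → #
    (8,0)@(17, 1): e=[176,22,-22] → ·
    (5,1)@(11, 3): e=[112,2,62] → #
    (6,1)@(13, 3): e=[128,18,30] → #
    (7,1)@(15, 3): e=[144,34,-2] → ·
    (4,2)@(9, 5): e=[80,14,82] → #
    (7,2)@(15, 5): e=[128,62,-14] → ·
    (0,3)@(1, 7): e=[0,-22,198] → ·  [on edge]
    (2,3)@(5, 7): e=[32,10,134] → #
    (3,3)@(7, 7): e=[48,26,102] → #
    (7,3)@(15, 7): e=[112,90,-26] → ·
    (1,4)@(3, 9): e=[0,22,154] → #  [on edge]
    (2,5)@(5, 11): e=[0,66,110] → #  [on edge]
    (3,6)@(7, 13): e=[0,110,66] → #  [on edge]
    (4,7)@(9, 15): e=[0,154,22] → #  [on edge]
    (5,8)@(11, 17): e=[0,198,-22] → ·  [on edge]
  covered (24 px):
    · · · · · · · # · · ·
    · · · · · # # · · · ·
    · · · · # # # · · · ·
    · · # # # # # · · · ·
    · # # # # # · · · · ·
    · · # # # # · · · · ·
    · · · # # # · · · · ·
    · · · · # · · · · · ·
    · · · · · · · · · · ·
T1:
  2·area = 108
  edge (2, 8)→(14, 6): d=(12,-2) inclusive
  edge (14, 6)→(8, 16): d=(-6,10) inclusive
  edge (8, 16)→(2, 8): d=(-6,-8) inclusive
    (8,0)@(17, 1): e=[-54,0,162] → ·  [on edge]
    (4,3)@(9, 7): e=[2,44,62] → #
    (5,3)@(11, 7): e=[6,24,78] → #
    (6,3)@(13, 7): e=[10,4,94] → #
    (7,3)@(15, 7): e=[14,-16,110] → ·
    (1,4)@(3, 9): e=[14,92,2] → #
    (2,4)@(5, 9): e=[18,72,18] → #
    (3,4)@(7, 9): e=[22,52,34] → #
    (6,4)@(13, 9): e=[34,-8,82] → ·
    (1,5)@(3, 11): e=[38,80,-10] → ·
    (2,5)@(5, 11): e=[42,60,6] → #
    (5,5)@(11, 11): e=[54,0,54] → #  [on edge]
  covered (14 px):
    · · · · · · · · · · ·
    · · · · · · · · · · ·
    · · · · · · · · · · ·
    · · · · # # # · · · ·
    · # # # # # · · · · ·
    · · # # # # · · · · ·
    · · · # # · · · · · ·
    · · · · · · · · · · ·
    · · · · · · · · · · ·

Result: 38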